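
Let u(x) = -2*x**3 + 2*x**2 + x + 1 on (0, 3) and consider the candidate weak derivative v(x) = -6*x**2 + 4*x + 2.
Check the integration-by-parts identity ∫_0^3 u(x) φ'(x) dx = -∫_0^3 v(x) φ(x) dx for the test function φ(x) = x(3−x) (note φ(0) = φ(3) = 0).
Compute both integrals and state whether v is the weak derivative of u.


LHS = 207/5, RHS = 369/10. No, v is not the weak derivative of u.

u(x) = -2*x**3 + 2*x**2 + x + 1, classical derivative u'(x) = -6*x**2 + 4*x + 1.
φ(x) = x(3−x), so φ'(x) = 3 - 2*x.
Note φ(0) = φ(3) = 0, so the boundary term u·φ vanishes.
LHS = ∫_0^3 u(x) φ'(x) dx = ∫_0^3 (4*x^4 - 10*x^3 + 4*x^2 + x + 3) dx. Term by term:
  ∫_0^3 4*x^4 dx = 972/5;  ∫_0^3 -10*x^3 dx = -405/2;  ∫_0^3 4*x^2 dx = 36;
  ∫_0^3 x dx = 9/2;  ∫_0^3 3 dx = 9.
Sum: 972/5 − 405/2 + 36 + 9/2 + 9 = 207/5.
So LHS = 207/5.
∫_0^3 v(x) φ(x) dx = ∫_0^3 (6*x^4 - 22*x^3 + 10*x^2 + 6*x) dx. Term by term:
  ∫_0^3 6*x^4 dx = 1458/5;  ∫_0^3 -22*x^3 dx = -891/2;  ∫_0^3 10*x^2 dx = 90;
  ∫_0^3 6*x dx = 27.
Sum: 1458/5 − 891/2 + 90 + 27 = -369/10.
So RHS = -∫_0^3 v(x) φ(x) dx = 369/10.
LHS − RHS = 9/2 ≠ 0, so the identity fails.
(For a valid weak derivative the identity must hold for EVERY test function, in particular this one. The failure shows v is NOT the weak derivative of u.)
Correct weak derivative would be u'(x) = -6*x**2 + 4*x + 1.


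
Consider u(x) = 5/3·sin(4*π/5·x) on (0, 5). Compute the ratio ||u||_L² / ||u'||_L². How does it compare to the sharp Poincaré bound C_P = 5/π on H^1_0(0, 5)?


||u||_L² / ||u'||_L² = 5/(4*π) < C_P = 5/π.

u(x) = 5/3·sin(4*π/5·x), so u'(x) = 4*π*cos(4*π*x/5)/3.
Writing u(x) = A·sin(kπx/L) with A = 5/3 and k = 4, use ∫_0^L sin²(kπx/L) dx = L/2 and ∫_0^L cos²(kπx/L) dx = L/2.
u² = 25/9·sin²(4*π/5·x) and (u')² = 16*π^2/9·cos²(4*π/5·x), and each of sin², cos² integrates to L/2 = 5/2 over (0, 5).
∫_0^5 u² dx = 125/18, so ||u||_L² = 5*sqrt(10)/6.
∫_0^5 (u')² dx = 40*π^2/9, so ||u'||_L² = 2*sqrt(10)*π/3.
Ratio ||u||_L² / ||u'||_L² = 5/(4*π).
Sharp Poincaré constant on H^1_0(0, 5) is C_P = L/π = 5/π, achieved by sin(π/5·x).
This is the k = 4 harmonic; the ratio L/(kπ) is strictly less than C_P = L/π, consistent with the sharp inequality ||u||_L² ≤ C_P ||u'||_L².


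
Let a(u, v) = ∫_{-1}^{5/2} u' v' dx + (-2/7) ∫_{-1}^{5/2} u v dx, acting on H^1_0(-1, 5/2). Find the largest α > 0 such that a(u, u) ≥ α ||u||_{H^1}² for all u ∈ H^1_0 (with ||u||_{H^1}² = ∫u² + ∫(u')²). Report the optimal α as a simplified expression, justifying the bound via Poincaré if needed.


α = 2*(-7 + 2*π^2)/(4*π^2 + 49)

Coercivity of a(·,·) on H^1_0(-1, 5/2) means a(u, u) ≥ α ||u||_{H^1}² for every u ∈ H^1_0.
The interval has length L = 7/2, and Poincaré/coercivity depend only on L. Here a(u, u) = ∫(u')² + (-2/7)·∫u².
Here c = -2/7 < 0 with |c| < (π/L)² = 4*π^2/49, so coercivity still holds. The condition a(u,u) ≥ α||u||_{H^1}² reads (1−α)∫(u')² ≥ (α−c)∫u². Any admissible α is ≤ 1 (rapidly oscillating u have ∫u²/∫(u')² → 0), and α = 1 would force 0 ≥ (1−c)∫u², impossible since c < 1; so 1−α > 0. By the sharp Poincaré inequality on H^1_0 of an interval of length L, ∫(u')² ≥ (π/L)²∫u² with equality for the first sine mode sin(π(x−x₀)/L) (x₀ the left endpoint), so the inequality holds for all u iff (1−α)(π/L)² ≥ α − c, i.e. α ≤ ((π/L)² + c)/((π/L)² + 1) = (1 + c(L/π)²)/(1 + (L/π)²). (Direct route, valid since c ≤ 0: Poincaré gives c∫u² ≥ c(L/π)²∫(u')², so a(u,u) ≥ (1 + c(L/π)²)∫(u')², while ||u||_{H^1}² ≤ (1 + (L/π)²)∫(u')²; dividing yields the same α.) With (π/L)² = 4*π^2/49 and c = -2/7, the largest admissible constant is α = ((π/L)² + c)/((π/L)² + 1).
Simplifying, α = 2*(-7 + 2*π^2)/(4*π^2 + 49).


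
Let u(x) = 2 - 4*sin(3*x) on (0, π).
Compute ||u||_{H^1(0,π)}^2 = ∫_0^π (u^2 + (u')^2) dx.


||u||_{H^1(0,π)}^2 = -32/3 + 84*π

u'(x) = -12*cos(3*x).
Expand u² and (u')² and integrate term by term on (0, π), using: for integers n ≥ 1, ∫_0^π sin²(nx) dx = ∫_0^π cos²(nx) dx = π/2; for n ≠ n', ∫_0^π sin(nx)sin(n'x) dx = ∫_0^π cos(nx)cos(n'x) dx = 0; and by product-to-sum, ∫_0^π sin(nx)cos(n'x) dx = ½∫_0^π [sin((n+n')x) + sin((n−n')x)] dx, which is 0 when n+n' is even and 2n/(n²−n'²) when n+n' is odd (it need not vanish on (0, π)). For the constant mode: ∫_0^π 1 dx = π, ∫_0^π cos(nx) dx = 0, ∫_0^π sin(nx) dx = (1−(−1)^n)/n.
  u² squared terms: (2)²·∫1 dx = 4·π = 4*π;  (-4)²·∫sin(3x)² dx = 16·π/2 = 8*π.
  u² cross terms: 2·(2)·(-4)·∫1·sin(3x) dx = -16·(2/3) = -32/3.
  So ∫_0^π u² dx = 4*π + 8*π − 32/3 = -32/3 + 12*π.
  (u')² squared terms: (-12)²·∫cos(3x)² dx = 144·π/2 = 72*π.
  So ∫_0^π (u')² dx = 72*π.
||u||_{H^1}^2 = (-32/3 + 12*π) + (72*π) = -32/3 + 84*π.


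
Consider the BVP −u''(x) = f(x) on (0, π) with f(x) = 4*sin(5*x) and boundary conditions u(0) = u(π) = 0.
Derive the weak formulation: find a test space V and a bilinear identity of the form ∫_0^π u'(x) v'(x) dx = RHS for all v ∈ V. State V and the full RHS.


V = H^1_0(0, π) (so v(0) = v(π) = 0); weak form: ∫_0^π u'v' dx = ∫_0^π (4*sin(5*x)) v dx for all v ∈ V.

Multiply both sides by a test function v and integrate from 0 to π:
  ∫_0^π −u''(x) v(x) dx = ∫_0^π f(x) v(x) dx.
Integrate the LHS by parts once:
  ∫_0^π −u'' v dx = −[u'(x) v(x)]_0^π + ∫_0^π u'(x) v'(x) dx.
Thus ∫_0^π u'(x) v'(x) dx = ∫_0^π f(x) v(x) dx + [u'(x) v(x)]_0^π.
Choose V so that boundary terms are either known or forced to vanish.
u is Dirichlet: u(0) = u(π) = 0. Let V = H^1_0(0, π); then v(0) = v(π) = 0, and [u' v]_0^π = 0.
Weak formulation: find u (satisfying any essential BC) such that ∫_0^π u'(x) v'(x) dx = ∫_0^π f v dx for all v ∈ V.
Substituting f(x) = 4*sin(5*x), the right-hand side is ∫_0^π (4*sin(5*x)) v dx.


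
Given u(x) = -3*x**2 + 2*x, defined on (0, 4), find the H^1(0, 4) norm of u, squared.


||u||_{H^1}^2 = 26288/15

The H^1 norm (squared) on an interval (0, L) is
  ||u||_{H^1}^2 = ∫_0^L u(x)^2 dx + ∫_0^L u'(x)^2 dx.
Compute u'(x) = 2 - 6*x.
Then u(x)^2 = 9*x**4 - 12*x**3 + 4*x**2 and u'(x)^2 = 36*x**2 - 24*x + 4.
Integrate each monomial from 0 to 4 using ∫_0^4 c·x^n dx = c·4^(n+1)/(n+1):
  ∫_0^4 u(x)^2 dx = ∫_0^4 (9*x^4 - 12*x^3 + 4*x^2) dx. Term by term:
    ∫_0^4 9*x^4 dx = 9216/5;  ∫_0^4 -12*x^3 dx = -768;  ∫_0^4 4*x^2 dx = 256/3.
  Sum: 9216/5 − 768 + 256/3 = 17408/15.
  ∫_0^4 u'(x)^2 dx = ∫_0^4 (36*x^2 - 24*x + 4) dx. Term by term:
    ∫_0^4 36*x^2 dx = 768;  ∫_0^4 -24*x dx = -192;  ∫_0^4 4 dx = 16.
  Sum: 768 − 192 + 16 = 592.
Adding: ||u||_{H^1}^2 = 17408/15 + 592 = 26288/15.


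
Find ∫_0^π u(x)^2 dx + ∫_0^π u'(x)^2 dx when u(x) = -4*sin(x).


||u||_{H^1(0,π)}^2 = 16*π

u'(x) = -4*cos(x).
Expand u² and (u')² and integrate term by term on (0, π), using: for integers n ≥ 1, ∫_0^π sin²(nx) dx = ∫_0^π cos²(nx) dx = π/2; for n ≠ n', ∫_0^π sin(nx)sin(n'x) dx = ∫_0^π cos(nx)cos(n'x) dx = 0; and by product-to-sum, ∫_0^π sin(nx)cos(n'x) dx = ½∫_0^π [sin((n+n')x) + sin((n−n')x)] dx, which is 0 when n+n' is even and 2n/(n²−n'²) when n+n' is odd (it need not vanish on (0, π)).
  u² squared terms: (-4)²·∫sin(x)² dx = 16·π/2 = 8*π.
  So ∫_0^π u² dx = 8*π.
  (u')² squared terms: (-4)²·∫cos(x)² dx = 16·π/2 = 8*π.
  So ∫_0^π (u')² dx = 8*π.
||u||_{H^1}^2 = (8*π) + (8*π) = 16*π.


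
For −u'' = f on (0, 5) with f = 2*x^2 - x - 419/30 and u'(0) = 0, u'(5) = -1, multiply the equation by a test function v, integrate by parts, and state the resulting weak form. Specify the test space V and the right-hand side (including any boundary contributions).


V = H^1(0, 5) (v unrestricted at boundary; u is determined up to an additive constant); weak form: ∫_0^5 u'v' dx = ∫_0^5 (2*x^2 - x - 419/30) v dx − v(5) for all v ∈ V.

Multiply both sides by a test function v and integrate from 0 to 5:
  ∫_0^5 −u''(x) v(x) dx = ∫_0^5 f(x) v(x) dx.
Integrate the LHS by parts once:
  ∫_0^5 −u'' v dx = −[u'(x) v(x)]_0^5 + ∫_0^5 u'(x) v'(x) dx.
Thus ∫_0^5 u'(x) v'(x) dx = ∫_0^5 f(x) v(x) dx + [u'(x) v(x)]_0^5.
Choose V so that boundary terms are either known or forced to vanish.
u has inhomogeneous Neumann u'(0) = 0, u'(5) = -1. [u' v]_0^5 = (-1)·v(5) − (0)·v(0) = − v(5). Take V = H^1(0, 5); boundary term becomes part of RHS.
Weak formulation: find u (satisfying any essential BC) such that ∫_0^5 u'(x) v'(x) dx = ∫_0^5 f v dx − v(5) for all v ∈ V (Neumann data are natural BCs: they enter the RHS as boundary terms).
Substituting f(x) = 2*x^2 - x - 419/30, the right-hand side is ∫_0^5 (2*x^2 - x - 419/30) v dx − v(5).
Compatibility check (pure Neumann): taking v ≡ 1 ∈ V gives 0 = ∫_0^5 f dx + (-1) − (0), i.e. ∫_0^5 f dx must equal u'(0) − u'(5) = 1. Indeed ∫_0^5 (2*x^2 - x - 419/30) dx = 1, so the data are compatible. The solution is then unique only up to an additive constant (fix it e.g. by requiring ∫_0^5 u dx = 0).


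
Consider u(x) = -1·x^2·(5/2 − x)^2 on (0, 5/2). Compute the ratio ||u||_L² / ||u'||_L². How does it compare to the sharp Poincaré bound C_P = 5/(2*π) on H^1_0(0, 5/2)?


||u||_L² / ||u'||_L² = 5*sqrt(3)/12 < C_P = 5/(2*π).

u(x) = -1·x^2·(5/2 − x)^2, so u'(x) = x*(-8*x^2 + 30*x - 25)/2.
u(x) = -1·x^2·(5/2 − x)^2 vanishes at x = 0 and x = 5/2, so u ∈ H^1_0(0, 5/2). Differentiate via the product rule and integrate the resulting polynomials term by term.
  ∫_0^5/2 u² dx = ∫_0^5/2 (x^8 - 10*x^7 + 75*x^6/2 - 125*x^5/2 + 625*x^4/16) dx. Term by term:
    ∫_0^5/2 x^8 dx = 1953125/4608;  ∫_0^5/2 -10*x^7 dx = -1953125/1024;  ∫_0^5/2 75*x^6/2 dx = 5859375/1792;
    ∫_0^5/2 -125*x^5/2 dx = -1953125/768;  ∫_0^5/2 625*x^4/16 dx = 390625/512.
  Sum: 1953125/4608 − 1953125/1024 + 5859375/1792 − 1953125/768 + 390625/512 = 390625/64512.
  ∫_0^5/2 (u')² dx = ∫_0^5/2 (16*x^6 - 120*x^5 + 325*x^4 - 375*x^3 + 625*x^2/4) dx. Term by term:
    ∫_0^5/2 16*x^6 dx = 78125/56;  ∫_0^5/2 -120*x^5 dx = -78125/16;  ∫_0^5/2 325*x^4 dx = 203125/32;
    ∫_0^5/2 -375*x^3 dx = -234375/64;  ∫_0^5/2 625*x^2/4 dx = 78125/96.
  Sum: 78125/56 − 78125/16 + 203125/32 − 234375/64 + 78125/96 = 15625/1344.
∫_0^5/2 u² dx = 390625/64512, so ||u||_L² = 625*sqrt(7)/672.
∫_0^5/2 (u')² dx = 15625/1344, so ||u'||_L² = 125*sqrt(21)/168.
Ratio ||u||_L² / ||u'||_L² = 5*sqrt(3)/12.
Sharp Poincaré constant on H^1_0(0, 5/2) is C_P = L/π = 5/(2*π), achieved by sin(2*π/5·x).
A polynomial bump cannot attain the sharp Poincaré constant (only the first sine eigenfunction does), so the ratio is strictly less than C_P, consistent with ||u||_L² ≤ C_P ||u'||_L².


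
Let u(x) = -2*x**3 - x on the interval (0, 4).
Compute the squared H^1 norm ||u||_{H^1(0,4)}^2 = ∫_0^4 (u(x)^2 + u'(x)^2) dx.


||u||_{H^1}^2 = 374548/21

The H^1 norm (squared) on an interval (0, L) is
  ||u||_{H^1}^2 = ∫_0^L u(x)^2 dx + ∫_0^L u'(x)^2 dx.
Compute u'(x) = -6*x**2 - 1.
Then u(x)^2 = 4*x**6 + 4*x**4 + x**2 and u'(x)^2 = 36*x**4 + 12*x**2 + 1.
Integrate each monomial from 0 to 4 using ∫_0^4 c·x^n dx = c·4^(n+1)/(n+1):
  ∫_0^4 u(x)^2 dx = ∫_0^4 (4*x^6 + 4*x^4 + x^2) dx. Term by term:
    ∫_0^4 4*x^6 dx = 65536/7;  ∫_0^4 4*x^4 dx = 4096/5;  ∫_0^4 x^2 dx = 64/3.
  Sum: 65536/7 + 4096/5 + 64/3 = 1071296/105.
  ∫_0^4 u'(x)^2 dx = ∫_0^4 (36*x^4 + 12*x^2 + 1) dx. Term by term:
    ∫_0^4 36*x^4 dx = 36864/5;  ∫_0^4 12*x^2 dx = 256;  ∫_0^4 1 dx = 4.
  Sum: 36864/5 + 256 + 4 = 38164/5.
Adding: ||u||_{H^1}^2 = 1071296/105 + 38164/5 = 374548/21.


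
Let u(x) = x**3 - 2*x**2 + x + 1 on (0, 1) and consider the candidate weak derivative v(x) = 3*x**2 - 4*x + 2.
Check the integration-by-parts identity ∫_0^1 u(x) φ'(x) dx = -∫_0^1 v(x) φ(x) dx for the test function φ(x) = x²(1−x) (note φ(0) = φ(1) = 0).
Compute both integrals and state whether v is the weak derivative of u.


LHS = 1/60, RHS = -1/15. No, v is not the weak derivative of u.

u(x) = x**3 - 2*x**2 + x + 1, classical derivative u'(x) = 3*x**2 - 4*x + 1.
φ(x) = x²(1−x), so φ'(x) = x*(2 - 3*x).
Note φ(0) = φ(1) = 0, so the boundary term u·φ vanishes.
LHS = ∫_0^1 u(x) φ'(x) dx = ∫_0^1 (-3*x^5 + 8*x^4 - 7*x^3 - x^2 + 2*x) dx. Term by term:
  ∫_0^1 -3*x^5 dx = -1/2;  ∫_0^1 8*x^4 dx = 8/5;  ∫_0^1 -7*x^3 dx = -7/4;
  ∫_0^1 -x^2 dx = -1/3;  ∫_0^1 2*x dx = 1.
Sum: -1/2 + 8/5 − 7/4 − 1/3 + 1 = 1/60.
So LHS = 1/60.
∫_0^1 v(x) φ(x) dx = ∫_0^1 (-3*x^5 + 7*x^4 - 6*x^3 + 2*x^2) dx. Term by term:
  ∫_0^1 -3*x^5 dx = -1/2;  ∫_0^1 7*x^4 dx = 7/5;  ∫_0^1 -6*x^3 dx = -3/2;
  ∫_0^1 2*x^2 dx = 2/3.
Sum: -1/2 + 7/5 − 3/2 + 2/3 = 1/15.
So RHS = -∫_0^1 v(x) φ(x) dx = -1/15.
LHS − RHS = 1/12 ≠ 0, so the identity fails.
(For a valid weak derivative the identity must hold for EVERY test function, in particular this one. The failure shows v is NOT the weak derivative of u.)
Correct weak derivative would be u'(x) = 3*x**2 - 4*x + 1.


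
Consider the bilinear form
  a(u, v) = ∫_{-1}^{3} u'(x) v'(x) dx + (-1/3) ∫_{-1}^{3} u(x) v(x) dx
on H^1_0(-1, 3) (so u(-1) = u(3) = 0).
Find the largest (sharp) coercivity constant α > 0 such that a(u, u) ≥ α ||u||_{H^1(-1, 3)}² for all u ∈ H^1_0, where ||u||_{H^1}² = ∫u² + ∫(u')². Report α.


α = (-16/3 + π^2)/(π^2 + 16)

Coercivity of a(·,·) on H^1_0(-1, 3) means a(u, u) ≥ α ||u||_{H^1}² for every u ∈ H^1_0.
The interval has length L = 4, and Poincaré/coercivity depend only on L. Here a(u, u) = ∫(u')² + (-1/3)·∫u².
Here c = -1/3 < 0 with |c| < (π/L)² = π^2/16, so coercivity still holds. The condition a(u,u) ≥ α||u||_{H^1}² reads (1−α)∫(u')² ≥ (α−c)∫u². Any admissible α is ≤ 1 (rapidly oscillating u have ∫u²/∫(u')² → 0), and α = 1 would force 0 ≥ (1−c)∫u², impossible since c < 1; so 1−α > 0. By the sharp Poincaré inequality on H^1_0 of an interval of length L, ∫(u')² ≥ (π/L)²∫u² with equality for the first sine mode sin(π(x−x₀)/L) (x₀ the left endpoint), so the inequality holds for all u iff (1−α)(π/L)² ≥ α − c, i.e. α ≤ ((π/L)² + c)/((π/L)² + 1) = (1 + c(L/π)²)/(1 + (L/π)²). (Direct route, valid since c ≤ 0: Poincaré gives c∫u² ≥ c(L/π)²∫(u')², so a(u,u) ≥ (1 + c(L/π)²)∫(u')², while ||u||_{H^1}² ≤ (1 + (L/π)²)∫(u')²; dividing yields the same α.) With (π/L)² = π^2/16 and c = -1/3, the largest admissible constant is α = ((π/L)² + c)/((π/L)² + 1).
Simplifying, α = (-16/3 + π^2)/(π^2 + 16).


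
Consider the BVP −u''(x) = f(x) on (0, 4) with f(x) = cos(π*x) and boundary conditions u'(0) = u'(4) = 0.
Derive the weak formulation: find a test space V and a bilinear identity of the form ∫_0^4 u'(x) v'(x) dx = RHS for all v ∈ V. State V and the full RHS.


V = H^1(0, 4) (no boundary constraint on v; u is determined up to an additive constant); weak form: ∫_0^4 u'v' dx = ∫_0^4 (cos(π*x)) v dx for all v ∈ V.

Multiply both sides by a test function v and integrate from 0 to 4:
  ∫_0^4 −u''(x) v(x) dx = ∫_0^4 f(x) v(x) dx.
Integrate the LHS by parts once:
  ∫_0^4 −u'' v dx = −[u'(x) v(x)]_0^4 + ∫_0^4 u'(x) v'(x) dx.
Thus ∫_0^4 u'(x) v'(x) dx = ∫_0^4 f(x) v(x) dx + [u'(x) v(x)]_0^4.
Choose V so that boundary terms are either known or forced to vanish.
u has homogeneous Neumann: u'(0) = u'(4) = 0. So [u' v]_0^4 = 0·v(4) − 0·v(0) = 0 for any v; take V = H^1(0, 4).
Weak formulation: find u (satisfying any essential BC) such that ∫_0^4 u'(x) v'(x) dx = ∫_0^4 f v dx for all v ∈ V (homogeneous Neumann, so boundary terms vanish).
Substituting f(x) = cos(π*x), the right-hand side is ∫_0^4 (cos(π*x)) v dx.
Compatibility check (pure Neumann): taking v ≡ 1 ∈ V gives 0 = ∫_0^4 f dx + (0) − (0), i.e. ∫_0^4 f dx must equal u'(0) − u'(4) = 0. Indeed ∫_0^4 (cos(π*x)) dx = 0, so the data are compatible. The solution is then unique only up to an additive constant (fix it e.g. by requiring ∫_0^4 u dx = 0).


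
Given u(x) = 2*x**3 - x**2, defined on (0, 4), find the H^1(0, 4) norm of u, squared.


||u||_{H^1}^2 = 1339648/105

The H^1 norm (squared) on an interval (0, L) is
  ||u||_{H^1}^2 = ∫_0^L u(x)^2 dx + ∫_0^L u'(x)^2 dx.
Compute u'(x) = 6*x**2 - 2*x.
Then u(x)^2 = 4*x**6 - 4*x**5 + x**4 and u'(x)^2 = 36*x**4 - 24*x**3 + 4*x**2.
Integrate each monomial from 0 to 4 using ∫_0^4 c·x^n dx = c·4^(n+1)/(n+1):
  ∫_0^4 u(x)^2 dx = ∫_0^4 (4*x^6 - 4*x^5 + x^4) dx. Term by term:
    ∫_0^4 4*x^6 dx = 65536/7;  ∫_0^4 -4*x^5 dx = -8192/3;  ∫_0^4 x^4 dx = 1024/5.
  Sum: 65536/7 − 8192/3 + 1024/5 = 717824/105.
  ∫_0^4 u'(x)^2 dx = ∫_0^4 (36*x^4 - 24*x^3 + 4*x^2) dx. Term by term:
    ∫_0^4 36*x^4 dx = 36864/5;  ∫_0^4 -24*x^3 dx = -1536;  ∫_0^4 4*x^2 dx = 256/3.
  Sum: 36864/5 − 1536 + 256/3 = 88832/15.
Adding: ||u||_{H^1}^2 = 717824/105 + 88832/15 = 1339648/105.


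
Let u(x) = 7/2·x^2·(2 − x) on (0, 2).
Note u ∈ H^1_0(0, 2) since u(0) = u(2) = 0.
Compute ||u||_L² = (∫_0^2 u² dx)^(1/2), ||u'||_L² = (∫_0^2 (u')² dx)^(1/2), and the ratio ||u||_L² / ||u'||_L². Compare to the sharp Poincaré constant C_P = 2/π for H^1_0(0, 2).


||u||_L² / ||u'||_L² = sqrt(14)/7 < C_P = 2/π.

u(x) = 7/2·x^2·(2 − x), so u'(x) = 7*x*(4 - 3*x)/2.
u(x) = 7/2·x^2·(2 − x) vanishes at x = 0 and x = 2, so u ∈ H^1_0(0, 2). Differentiate via the product rule and integrate the resulting polynomials term by term.
  ∫_0^2 u² dx = ∫_0^2 (49*x^6/4 - 49*x^5 + 49*x^4) dx. Term by term:
    ∫_0^2 49*x^6/4 dx = 224;  ∫_0^2 -49*x^5 dx = -1568/3;  ∫_0^2 49*x^4 dx = 1568/5.
  Sum: 224 − 1568/3 + 1568/5 = 224/15.
  ∫_0^2 (u')² dx = ∫_0^2 (441*x^4/4 - 294*x^3 + 196*x^2) dx. Term by term:
    ∫_0^2 441*x^4/4 dx = 3528/5;  ∫_0^2 -294*x^3 dx = -1176;  ∫_0^2 196*x^2 dx = 1568/3.
  Sum: 3528/5 − 1176 + 1568/3 = 784/15.
∫_0^2 u² dx = 224/15, so ||u||_L² = 4*sqrt(210)/15.
∫_0^2 (u')² dx = 784/15, so ||u'||_L² = 28*sqrt(15)/15.
Ratio ||u||_L² / ||u'||_L² = sqrt(14)/7.
Sharp Poincaré constant on H^1_0(0, 2) is C_P = L/π = 2/π, achieved by sin(π/2·x).
A polynomial bump cannot attain the sharp Poincaré constant (only the first sine eigenfunction does), so the ratio is strictly less than C_P, consistent with ||u||_L² ≤ C_P ||u'||_L².


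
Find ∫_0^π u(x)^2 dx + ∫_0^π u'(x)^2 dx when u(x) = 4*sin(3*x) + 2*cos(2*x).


||u||_{H^1(0,π)}^2 = 96 + 90*π

u'(x) = -4*sin(2*x) + 12*cos(3*x).
Expand u² and (u')² and integrate term by term on (0, π), using: for integers n ≥ 1, ∫_0^π sin²(nx) dx = ∫_0^π cos²(nx) dx = π/2; for n ≠ n', ∫_0^π sin(nx)sin(n'x) dx = ∫_0^π cos(nx)cos(n'x) dx = 0; and by product-to-sum, ∫_0^π sin(nx)cos(n'x) dx = ½∫_0^π [sin((n+n')x) + sin((n−n')x)] dx, which is 0 when n+n' is even and 2n/(n²−n'²) when n+n' is odd (it need not vanish on (0, π)).
  u² squared terms: (2)²·∫cos(2x)² dx = 4·π/2 = 2*π;  (4)²·∫sin(3x)² dx = 16·π/2 = 8*π.
  u² cross terms: 2·(2)·(4)·∫cos(2x)·sin(3x) dx = 16·(6/5) = 96/5.
  So ∫_0^π u² dx = 2*π + 8*π + 96/5 = 96/5 + 10*π.
  (u')² squared terms: (-4)²·∫sin(2x)² dx = 16·π/2 = 8*π;  (12)²·∫cos(3x)² dx = 144·π/2 = 72*π.
  (u')² cross terms: 2·(-4)·(12)·∫sin(2x)·cos(3x) dx = -96·(-4/5) = 384/5.
  So ∫_0^π (u')² dx = 8*π + 72*π + 384/5 = 384/5 + 80*π.
||u||_{H^1}^2 = (96/5 + 10*π) + (384/5 + 80*π) = 96 + 90*π.


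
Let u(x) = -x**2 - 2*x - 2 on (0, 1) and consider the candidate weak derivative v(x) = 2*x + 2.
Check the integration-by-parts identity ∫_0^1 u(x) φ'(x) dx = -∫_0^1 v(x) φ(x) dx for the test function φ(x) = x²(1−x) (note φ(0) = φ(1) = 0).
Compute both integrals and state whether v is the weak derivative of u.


LHS = 4/15, RHS = -4/15. No, v is not the weak derivative of u.

u(x) = -x**2 - 2*x - 2, classical derivative u'(x) = -2*x - 2.
φ(x) = x²(1−x), so φ'(x) = x*(2 - 3*x).
Note φ(0) = φ(1) = 0, so the boundary term u·φ vanishes.
LHS = ∫_0^1 u(x) φ'(x) dx = ∫_0^1 (3*x^4 + 4*x^3 + 2*x^2 - 4*x) dx. Term by term:
  ∫_0^1 3*x^4 dx = 3/5;  ∫_0^1 4*x^3 dx = 1;  ∫_0^1 2*x^2 dx = 2/3;
  ∫_0^1 -4*x dx = -2.
Sum: 3/5 + 1 + 2/3 − 2 = 4/15.
So LHS = 4/15.
∫_0^1 v(x) φ(x) dx = ∫_0^1 (-2*x^4 + 2*x^2) dx. Term by term:
  ∫_0^1 -2*x^4 dx = -2/5;  ∫_0^1 2*x^2 dx = 2/3.
Sum: -2/5 + 2/3 = 4/15.
So RHS = -∫_0^1 v(x) φ(x) dx = -4/15.
LHS − RHS = 8/15 ≠ 0, so the identity fails.
(For a valid weak derivative the identity must hold for EVERY test function, in particular this one. The failure shows v is NOT the weak derivative of u.)
Correct weak derivative would be u'(x) = -2*x - 2.


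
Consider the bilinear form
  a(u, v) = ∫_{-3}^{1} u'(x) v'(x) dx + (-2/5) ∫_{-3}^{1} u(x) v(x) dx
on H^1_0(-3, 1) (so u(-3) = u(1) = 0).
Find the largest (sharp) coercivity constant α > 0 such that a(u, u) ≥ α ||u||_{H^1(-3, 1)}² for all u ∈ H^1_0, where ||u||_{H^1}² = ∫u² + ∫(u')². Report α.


α = (-32/5 + π^2)/(π^2 + 16)

Coercivity of a(·,·) on H^1_0(-3, 1) means a(u, u) ≥ α ||u||_{H^1}² for every u ∈ H^1_0.
The interval has length L = 4, and Poincaré/coercivity depend only on L. Here a(u, u) = ∫(u')² + (-2/5)·∫u².
Here c = -2/5 < 0 with |c| < (π/L)² = π^2/16, so coercivity still holds. The condition a(u,u) ≥ α||u||_{H^1}² reads (1−α)∫(u')² ≥ (α−c)∫u². Any admissible α is ≤ 1 (rapidly oscillating u have ∫u²/∫(u')² → 0), and α = 1 would force 0 ≥ (1−c)∫u², impossible since c < 1; so 1−α > 0. By the sharp Poincaré inequality on H^1_0 of an interval of length L, ∫(u')² ≥ (π/L)²∫u² with equality for the first sine mode sin(π(x−x₀)/L) (x₀ the left endpoint), so the inequality holds for all u iff (1−α)(π/L)² ≥ α − c, i.e. α ≤ ((π/L)² + c)/((π/L)² + 1) = (1 + c(L/π)²)/(1 + (L/π)²). (Direct route, valid since c ≤ 0: Poincaré gives c∫u² ≥ c(L/π)²∫(u')², so a(u,u) ≥ (1 + c(L/π)²)∫(u')², while ||u||_{H^1}² ≤ (1 + (L/π)²)∫(u')²; dividing yields the same α.) With (π/L)² = π^2/16 and c = -2/5, the largest admissible constant is α = ((π/L)² + c)/((π/L)² + 1).
Simplifying, α = (-32/5 + π^2)/(π^2 + 16).


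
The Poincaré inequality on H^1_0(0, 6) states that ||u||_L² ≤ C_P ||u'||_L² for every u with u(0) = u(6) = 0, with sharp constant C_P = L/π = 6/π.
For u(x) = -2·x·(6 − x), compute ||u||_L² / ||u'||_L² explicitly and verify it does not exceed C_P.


||u||_L² / ||u'||_L² = 3*sqrt(10)/5 < C_P = 6/π.

u(x) = -2·x·(6 − x), so u'(x) = 4*x - 12.
u(x) = -2·x·(6 − x) vanishes at x = 0 and x = 6, so u ∈ H^1_0(0, 6). Differentiate via the product rule and integrate the resulting polynomials term by term.
  ∫_0^6 u² dx = ∫_0^6 (4*x^4 - 48*x^3 + 144*x^2) dx. Term by term:
    ∫_0^6 4*x^4 dx = 31104/5;  ∫_0^6 -48*x^3 dx = -15552;  ∫_0^6 144*x^2 dx = 10368.
  Sum: 31104/5 − 15552 + 10368 = 5184/5.
  ∫_0^6 (u')² dx = ∫_0^6 (16*x^2 - 96*x + 144) dx. Term by term:
    ∫_0^6 16*x^2 dx = 1152;  ∫_0^6 -96*x dx = -1728;  ∫_0^6 144 dx = 864.
  Sum: 1152 − 1728 + 864 = 288.
∫_0^6 u² dx = 5184/5, so ||u||_L² = 72*sqrt(5)/5.
∫_0^6 (u')² dx = 288, so ||u'||_L² = 12*sqrt(2).
Ratio ||u||_L² / ||u'||_L² = 3*sqrt(10)/5.
Sharp Poincaré constant on H^1_0(0, 6) is C_P = L/π = 6/π, achieved by sin(π/6·x).
A polynomial bump cannot attain the sharp Poincaré constant (only the first sine eigenfunction does), so the ratio is strictly less than C_P, consistent with ||u||_L² ≤ C_P ||u'||_L².


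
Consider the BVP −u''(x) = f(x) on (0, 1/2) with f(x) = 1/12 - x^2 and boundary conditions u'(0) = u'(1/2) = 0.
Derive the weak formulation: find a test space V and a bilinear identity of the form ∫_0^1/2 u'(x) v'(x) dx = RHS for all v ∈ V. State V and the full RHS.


V = H^1(0, 1/2) (no boundary constraint on v; u is determined up to an additive constant); weak form: ∫_0^1/2 u'v' dx = ∫_0^1/2 (1/12 - x^2) v dx for all v ∈ V.

Multiply both sides by a test function v and integrate from 0 to 1/2:
  ∫_0^1/2 −u''(x) v(x) dx = ∫_0^1/2 f(x) v(x) dx.
Integrate the LHS by parts once:
  ∫_0^1/2 −u'' v dx = −[u'(x) v(x)]_0^1/2 + ∫_0^1/2 u'(x) v'(x) dx.
Thus ∫_0^1/2 u'(x) v'(x) dx = ∫_0^1/2 f(x) v(x) dx + [u'(x) v(x)]_0^1/2.
Choose V so that boundary terms are either known or forced to vanish.
u has homogeneous Neumann: u'(0) = u'(1/2) = 0. So [u' v]_0^1/2 = 0·v(1/2) − 0·v(0) = 0 for any v; take V = H^1(0, 1/2).
Weak formulation: find u (satisfying any essential BC) such that ∫_0^1/2 u'(x) v'(x) dx = ∫_0^1/2 f v dx for all v ∈ V (homogeneous Neumann, so boundary terms vanish).
Substituting f(x) = 1/12 - x^2, the right-hand side is ∫_0^1/2 (1/12 - x^2) v dx.
Compatibility check (pure Neumann): taking v ≡ 1 ∈ V gives 0 = ∫_0^1/2 f dx + (0) − (0), i.e. ∫_0^1/2 f dx must equal u'(0) − u'(1/2) = 0. Indeed ∫_0^1/2 (1/12 - x^2) dx = 0, so the data are compatible. The solution is then unique only up to an additive constant (fix it e.g. by requiring ∫_0^1/2 u dx = 0).


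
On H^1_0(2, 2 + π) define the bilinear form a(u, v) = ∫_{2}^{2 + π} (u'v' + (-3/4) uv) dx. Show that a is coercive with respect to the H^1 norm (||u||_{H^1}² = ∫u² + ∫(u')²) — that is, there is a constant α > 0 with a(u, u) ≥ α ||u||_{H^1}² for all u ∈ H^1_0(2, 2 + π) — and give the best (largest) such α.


α = 1/8

Coercivity of a(·,·) on H^1_0(2, 2 + π) means a(u, u) ≥ α ||u||_{H^1}² for every u ∈ H^1_0.
The interval has length L = π, and Poincaré/coercivity depend only on L. Here a(u, u) = ∫(u')² + (-3/4)·∫u².
Here c = -3/4 < 0 with |c| < (π/L)² = 1, so coercivity still holds. The condition a(u,u) ≥ α||u||_{H^1}² reads (1−α)∫(u')² ≥ (α−c)∫u². Any admissible α is ≤ 1 (rapidly oscillating u have ∫u²/∫(u')² → 0), and α = 1 would force 0 ≥ (1−c)∫u², impossible since c < 1; so 1−α > 0. By the sharp Poincaré inequality on H^1_0 of an interval of length L, ∫(u')² ≥ (π/L)²∫u² with equality for the first sine mode sin(π(x−x₀)/L) (x₀ the left endpoint), so the inequality holds for all u iff (1−α)(π/L)² ≥ α − c, i.e. α ≤ ((π/L)² + c)/((π/L)² + 1) = (1 + c(L/π)²)/(1 + (L/π)²). (Direct route, valid since c ≤ 0: Poincaré gives c∫u² ≥ c(L/π)²∫(u')², so a(u,u) ≥ (1 + c(L/π)²)∫(u')², while ||u||_{H^1}² ≤ (1 + (L/π)²)∫(u')²; dividing yields the same α.) With (π/L)² = 1 and c = -3/4, the largest admissible constant is α = ((π/L)² + c)/((π/L)² + 1).
Simplifying, α = 1/8.


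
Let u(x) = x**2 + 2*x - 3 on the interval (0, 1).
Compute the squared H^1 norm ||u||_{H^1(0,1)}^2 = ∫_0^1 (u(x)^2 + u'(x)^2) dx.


||u||_{H^1}^2 = 193/15

The H^1 norm (squared) on an interval (0, L) is
  ||u||_{H^1}^2 = ∫_0^L u(x)^2 dx + ∫_0^L u'(x)^2 dx.
Compute u'(x) = 2*x + 2.
Then u(x)^2 = x**4 + 4*x**3 - 2*x**2 - 12*x + 9 and u'(x)^2 = 4*x**2 + 8*x + 4.
Integrate each monomial from 0 to 1 using ∫_0^1 c·x^n dx = c·1^(n+1)/(n+1):
  ∫_0^1 u(x)^2 dx = ∫_0^1 (x^4 + 4*x^3 - 2*x^2 - 12*x + 9) dx. Term by term:
    ∫_0^1 x^4 dx = 1/5;  ∫_0^1 4*x^3 dx = 1;  ∫_0^1 -2*x^2 dx = -2/3;
    ∫_0^1 -12*x dx = -6;  ∫_0^1 9 dx = 9.
  Sum: 1/5 + 1 − 2/3 − 6 + 9 = 53/15.
  ∫_0^1 u'(x)^2 dx = ∫_0^1 (4*x^2 + 8*x + 4) dx. Term by term:
    ∫_0^1 4*x^2 dx = 4/3;  ∫_0^1 8*x dx = 4;  ∫_0^1 4 dx = 4.
  Sum: 4/3 + 4 + 4 = 28/3.
Adding: ||u||_{H^1}^2 = 53/15 + 28/3 = 193/15.


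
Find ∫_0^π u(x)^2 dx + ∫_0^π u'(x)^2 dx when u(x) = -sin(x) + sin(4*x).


||u||_{H^1(0,π)}^2 = 19*π/2

u'(x) = -cos(x) + 4*cos(4*x).
Expand u² and (u')² and integrate term by term on (0, π), using: for integers n ≥ 1, ∫_0^π sin²(nx) dx = ∫_0^π cos²(nx) dx = π/2; for n ≠ n', ∫_0^π sin(nx)sin(n'x) dx = ∫_0^π cos(nx)cos(n'x) dx = 0; and by product-to-sum, ∫_0^π sin(nx)cos(n'x) dx = ½∫_0^π [sin((n+n')x) + sin((n−n')x)] dx, which is 0 when n+n' is even and 2n/(n²−n'²) when n+n' is odd (it need not vanish on (0, π)).
  u² squared terms: (-1)²·∫sin(x)² dx = 1·π/2 = π/2;  (1)²·∫sin(4x)² dx = 1·π/2 = π/2.
  u² cross terms: 2·(-1)·(1)·∫sin(x)·sin(4x) dx = -2·(0) = 0.
  So ∫_0^π u² dx = π/2 + π/2 + 0 = π.
  (u')² squared terms: (-1)²·∫cos(x)² dx = 1·π/2 = π/2;  (4)²·∫cos(4x)² dx = 16·π/2 = 8*π.
  (u')² cross terms: 2·(-1)·(4)·∫cos(x)·cos(4x) dx = -8·(0) = 0.
  So ∫_0^π (u')² dx = π/2 + 8*π + 0 = 17*π/2.
||u||_{H^1}^2 = (π) + (17*π/2) = 19*π/2.


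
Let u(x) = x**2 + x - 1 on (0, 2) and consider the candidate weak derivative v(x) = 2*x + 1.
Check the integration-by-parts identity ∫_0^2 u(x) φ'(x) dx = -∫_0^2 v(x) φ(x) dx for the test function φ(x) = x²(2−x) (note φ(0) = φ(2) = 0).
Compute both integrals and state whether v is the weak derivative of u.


LHS = -68/15, RHS = -68/15. Yes, v = u' weakly.

u(x) = x**2 + x - 1, classical derivative u'(x) = 2*x + 1.
φ(x) = x²(2−x), so φ'(x) = x*(4 - 3*x).
Note φ(0) = φ(2) = 0, so the boundary term u·φ vanishes.
LHS = ∫_0^2 u(x) φ'(x) dx = ∫_0^2 (-3*x^4 + x^3 + 7*x^2 - 4*x) dx. Term by term:
  ∫_0^2 -3*x^4 dx = -96/5;  ∫_0^2 x^3 dx = 4;  ∫_0^2 7*x^2 dx = 56/3;
  ∫_0^2 -4*x dx = -8.
Sum: -96/5 + 4 + 56/3 − 8 = -68/15.
So LHS = -68/15.
∫_0^2 v(x) φ(x) dx = ∫_0^2 (-2*x^4 + 3*x^3 + 2*x^2) dx. Term by term:
  ∫_0^2 -2*x^4 dx = -64/5;  ∫_0^2 3*x^3 dx = 12;  ∫_0^2 2*x^2 dx = 16/3.
Sum: -64/5 + 12 + 16/3 = 68/15.
So RHS = -∫_0^2 v(x) φ(x) dx = -68/15.
LHS = RHS, so the identity holds for this test φ.
Moreover u is smooth here and v(x) = u'(x) = 2*x + 1 pointwise, so the identity holds for every test function. Hence v is the weak derivative of u.


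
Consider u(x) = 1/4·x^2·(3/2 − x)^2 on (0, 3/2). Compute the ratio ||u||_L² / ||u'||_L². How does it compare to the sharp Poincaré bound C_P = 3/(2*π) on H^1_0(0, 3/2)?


||u||_L² / ||u'||_L² = sqrt(3)/4 < C_P = 3/(2*π).

u(x) = 1/4·x^2·(3/2 − x)^2, so u'(x) = x*(2*x - 3)*(4*x - 3)/8.
u(x) = 1/4·x^2·(3/2 − x)^2 vanishes at x = 0 and x = 3/2, so u ∈ H^1_0(0, 3/2). Differentiate via the product rule and integrate the resulting polynomials term by term.
  ∫_0^3/2 u² dx = ∫_0^3/2 (x^8/16 - 3*x^7/8 + 27*x^6/32 - 27*x^5/32 + 81*x^4/256) dx. Term by term:
    ∫_0^3/2 x^8/16 dx = 2187/8192;  ∫_0^3/2 -3*x^7/8 dx = -19683/16384;  ∫_0^3/2 27*x^6/32 dx = 59049/28672;
    ∫_0^3/2 -27*x^5/32 dx = -6561/4096;  ∫_0^3/2 81*x^4/256 dx = 19683/40960.
  Sum: 2187/8192 − 19683/16384 + 59049/28672 − 6561/4096 + 19683/40960 = 2187/573440.
  ∫_0^3/2 (u')² dx = ∫_0^3/2 (x^6 - 9*x^5/2 + 117*x^4/16 - 81*x^3/16 + 81*x^2/64) dx. Term by term:
    ∫_0^3/2 x^6 dx = 2187/896;  ∫_0^3/2 -9*x^5/2 dx = -2187/256;  ∫_0^3/2 117*x^4/16 dx = 28431/2560;
    ∫_0^3/2 -81*x^3/16 dx = -6561/1024;  ∫_0^3/2 81*x^2/64 dx = 729/512.
  Sum: 2187/896 − 2187/256 + 28431/2560 − 6561/1024 + 729/512 = 729/35840.
∫_0^3/2 u² dx = 2187/573440, so ||u||_L² = 27*sqrt(105)/4480.
∫_0^3/2 (u')² dx = 729/35840, so ||u'||_L² = 27*sqrt(35)/1120.
Ratio ||u||_L² / ||u'||_L² = sqrt(3)/4.
Sharp Poincaré constant on H^1_0(0, 3/2) is C_P = L/π = 3/(2*π), achieved by sin(2*π/3·x).
A polynomial bump cannot attain the sharp Poincaré constant (only the first sine eigenfunction does), so the ratio is strictly less than C_P, consistent with ||u||_L² ≤ C_P ||u'||_L².


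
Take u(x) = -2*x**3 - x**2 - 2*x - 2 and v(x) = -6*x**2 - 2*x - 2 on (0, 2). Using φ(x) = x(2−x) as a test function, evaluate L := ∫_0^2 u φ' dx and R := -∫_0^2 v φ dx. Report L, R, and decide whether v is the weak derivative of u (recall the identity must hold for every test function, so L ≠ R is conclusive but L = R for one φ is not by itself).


LHS = 224/15, RHS = 224/15. Yes, v = u' weakly.

u(x) = -2*x**3 - x**2 - 2*x - 2, classical derivative u'(x) = -6*x**2 - 2*x - 2.
φ(x) = x(2−x), so φ'(x) = 2 - 2*x.
Note φ(0) = φ(2) = 0, so the boundary term u·φ vanishes.
LHS = ∫_0^2 u(x) φ'(x) dx = ∫_0^2 (4*x^4 - 2*x^3 + 2*x^2 - 4) dx. Term by term:
  ∫_0^2 4*x^4 dx = 128/5;  ∫_0^2 -2*x^3 dx = -8;  ∫_0^2 2*x^2 dx = 16/3;
  ∫_0^2 -4 dx = -8.
Sum: 128/5 − 8 + 16/3 − 8 = 224/15.
So LHS = 224/15.
∫_0^2 v(x) φ(x) dx = ∫_0^2 (6*x^4 - 10*x^3 - 2*x^2 - 4*x) dx. Term by term:
  ∫_0^2 6*x^4 dx = 192/5;  ∫_0^2 -10*x^3 dx = -40;  ∫_0^2 -2*x^2 dx = -16/3;
  ∫_0^2 -4*x dx = -8.
Sum: 192/5 − 40 − 16/3 − 8 = -224/15.
So RHS = -∫_0^2 v(x) φ(x) dx = 224/15.
LHS = RHS, so the identity holds for this test φ.
Moreover u is smooth here and v(x) = u'(x) = -6*x**2 - 2*x - 2 pointwise, so the identity holds for every test function. Hence v is the weak derivative of u.


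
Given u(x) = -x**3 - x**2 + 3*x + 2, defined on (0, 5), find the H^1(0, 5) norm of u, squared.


||u||_{H^1}^2 = 792605/42

The H^1 norm (squared) on an interval (0, L) is
  ||u||_{H^1}^2 = ∫_0^L u(x)^2 dx + ∫_0^L u'(x)^2 dx.
Compute u'(x) = -3*x**2 - 2*x + 3.
Then u(x)^2 = x**6 + 2*x**5 - 5*x**4 - 10*x**3 + 5*x**2 + 12*x + 4 and u'(x)^2 = 9*x**4 + 12*x**3 - 14*x**2 - 12*x + 9.
Integrate each monomial from 0 to 5 using ∫_0^5 c·x^n dx = c·5^(n+1)/(n+1):
  ∫_0^5 u(x)^2 dx = ∫_0^5 (x^6 + 2*x^5 - 5*x^4 - 10*x^3 + 5*x^2 + 12*x + 4) dx. Term by term:
    ∫_0^5 x^6 dx = 78125/7;  ∫_0^5 2*x^5 dx = 15625/3;  ∫_0^5 -5*x^4 dx = -3125;
    ∫_0^5 -10*x^3 dx = -3125/2;  ∫_0^5 5*x^2 dx = 625/3;  ∫_0^5 12*x dx = 150;
    ∫_0^5 4 dx = 20.
  Sum: 78125/7 + 15625/3 − 3125 − 3125/2 + 625/3 + 150 + 20 = 506515/42.
  ∫_0^5 u'(x)^2 dx = ∫_0^5 (9*x^4 + 12*x^3 - 14*x^2 - 12*x + 9) dx. Term by term:
    ∫_0^5 9*x^4 dx = 5625;  ∫_0^5 12*x^3 dx = 1875;  ∫_0^5 -14*x^2 dx = -1750/3;
    ∫_0^5 -12*x dx = -150;  ∫_0^5 9 dx = 45.
  Sum: 5625 + 1875 − 1750/3 − 150 + 45 = 20435/3.
Adding: ||u||_{H^1}^2 = 506515/42 + 20435/3 = 792605/42.


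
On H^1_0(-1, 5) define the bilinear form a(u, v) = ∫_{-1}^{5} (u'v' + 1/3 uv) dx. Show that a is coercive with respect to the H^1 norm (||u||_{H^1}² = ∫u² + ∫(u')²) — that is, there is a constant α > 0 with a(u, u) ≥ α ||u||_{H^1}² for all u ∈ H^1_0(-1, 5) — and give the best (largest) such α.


α = (π^2 + 12)/(π^2 + 36)

Coercivity of a(·,·) on H^1_0(-1, 5) means a(u, u) ≥ α ||u||_{H^1}² for every u ∈ H^1_0.
The interval has length L = 6, and Poincaré/coercivity depend only on L. Here a(u, u) = ∫(u')² + (1/3)·∫u².
Here 0 < c = 1/3 < 1. The condition a(u,u) ≥ α||u||_{H^1}² reads (1−α)∫(u')² ≥ (α−c)∫u². Any admissible α is ≤ 1 (rapidly oscillating u have ∫u²/∫(u')² → 0), and α = 1 would force 0 ≥ (1−c)∫u², impossible since c < 1; so 1−α > 0. By the sharp Poincaré inequality on H^1_0 of an interval of length L, ∫(u')² ≥ (π/L)²∫u² with equality for the first sine mode sin(π(x−x₀)/L) (x₀ the left endpoint), so the inequality holds for all u iff (1−α)(π/L)² ≥ α − c, i.e. α ≤ ((π/L)² + c)/((π/L)² + 1) = (1 + c(L/π)²)/(1 + (L/π)²). With (π/L)² = π^2/36 and c = 1/3, the largest admissible constant is α = ((π/L)² + c)/((π/L)² + 1).
Simplifying, α = (π^2 + 12)/(π^2 + 36).


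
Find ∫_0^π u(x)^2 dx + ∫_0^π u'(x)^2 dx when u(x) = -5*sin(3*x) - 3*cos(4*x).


||u||_{H^1(0,π)}^2 = -3060/7 + 403*π/2

u'(x) = 12*sin(4*x) - 15*cos(3*x).
Expand u² and (u')² and integrate term by term on (0, π), using: for integers n ≥ 1, ∫_0^π sin²(nx) dx = ∫_0^π cos²(nx) dx = π/2; for n ≠ n', ∫_0^π sin(nx)sin(n'x) dx = ∫_0^π cos(nx)cos(n'x) dx = 0; and by product-to-sum, ∫_0^π sin(nx)cos(n'x) dx = ½∫_0^π [sin((n+n')x) + sin((n−n')x)] dx, which is 0 when n+n' is even and 2n/(n²−n'²) when n+n' is odd (it need not vanish on (0, π)).
  u² squared terms: (-5)²·∫sin(3x)² dx = 25·π/2 = 25*π/2;  (-3)²·∫cos(4x)² dx = 9·π/2 = 9*π/2.
  u² cross terms: 2·(-5)·(-3)·∫sin(3x)·cos(4x) dx = 30·(-6/7) = -180/7.
  So ∫_0^π u² dx = 25*π/2 + 9*π/2 − 180/7 = -180/7 + 17*π.
  (u')² squared terms: (-15)²·∫cos(3x)² dx = 225·π/2 = 225*π/2;  (12)²·∫sin(4x)² dx = 144·π/2 = 72*π.
  (u')² cross terms: 2·(-15)·(12)·∫cos(3x)·sin(4x) dx = -360·(8/7) = -2880/7.
  So ∫_0^π (u')² dx = 225*π/2 + 72*π − 2880/7 = -2880/7 + 369*π/2.
||u||_{H^1}^2 = (-180/7 + 17*π) + (-2880/7 + 369*π/2) = -3060/7 + 403*π/2.


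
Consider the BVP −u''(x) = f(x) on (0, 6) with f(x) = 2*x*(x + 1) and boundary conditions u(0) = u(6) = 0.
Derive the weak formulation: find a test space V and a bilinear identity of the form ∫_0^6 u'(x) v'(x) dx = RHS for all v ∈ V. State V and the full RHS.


V = H^1_0(0, 6) (so v(0) = v(6) = 0); weak form: ∫_0^6 u'v' dx = ∫_0^6 (2*x*(x + 1)) v dx for all v ∈ V.

Multiply both sides by a test function v and integrate from 0 to 6:
  ∫_0^6 −u''(x) v(x) dx = ∫_0^6 f(x) v(x) dx.
Integrate the LHS by parts once:
  ∫_0^6 −u'' v dx = −[u'(x) v(x)]_0^6 + ∫_0^6 u'(x) v'(x) dx.
Thus ∫_0^6 u'(x) v'(x) dx = ∫_0^6 f(x) v(x) dx + [u'(x) v(x)]_0^6.
Choose V so that boundary terms are either known or forced to vanish.
u is Dirichlet: u(0) = u(6) = 0. Let V = H^1_0(0, 6); then v(0) = v(6) = 0, and [u' v]_0^6 = 0.
Weak formulation: find u (satisfying any essential BC) such that ∫_0^6 u'(x) v'(x) dx = ∫_0^6 f v dx for all v ∈ V.
Substituting f(x) = 2*x*(x + 1), the right-hand side is ∫_0^6 (2*x*(x + 1)) v dx.


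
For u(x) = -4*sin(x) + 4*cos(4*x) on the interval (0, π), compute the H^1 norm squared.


||u||_{H^1(0,π)}^2 = 1088/15 + 152*π

u'(x) = -16*sin(4*x) - 4*cos(x).
Expand u² and (u')² and integrate term by term on (0, π), using: for integers n ≥ 1, ∫_0^π sin²(nx) dx = ∫_0^π cos²(nx) dx = π/2; for n ≠ n', ∫_0^π sin(nx)sin(n'x) dx = ∫_0^π cos(nx)cos(n'x) dx = 0; and by product-to-sum, ∫_0^π sin(nx)cos(n'x) dx = ½∫_0^π [sin((n+n')x) + sin((n−n')x)] dx, which is 0 when n+n' is even and 2n/(n²−n'²) when n+n' is odd (it need not vanish on (0, π)).
  u² squared terms: (-4)²·∫sin(x)² dx = 16·π/2 = 8*π;  (4)²·∫cos(4x)² dx = 16·π/2 = 8*π.
  u² cross terms: 2·(-4)·(4)·∫sin(x)·cos(4x) dx = -32·(-2/15) = 64/15.
  So ∫_0^π u² dx = 8*π + 8*π + 64/15 = 64/15 + 16*π.
  (u')² squared terms: (-16)²·∫sin(4x)² dx = 256·π/2 = 128*π;  (-4)²·∫cos(x)² dx = 16·π/2 = 8*π.
  (u')² cross terms: 2·(-16)·(-4)·∫sin(4x)·cos(x) dx = 128·(8/15) = 1024/15.
  So ∫_0^π (u')² dx = 128*π + 8*π + 1024/15 = 1024/15 + 136*π.
||u||_{H^1}^2 = (64/15 + 16*π) + (1024/15 + 136*π) = 1088/15 + 152*π.


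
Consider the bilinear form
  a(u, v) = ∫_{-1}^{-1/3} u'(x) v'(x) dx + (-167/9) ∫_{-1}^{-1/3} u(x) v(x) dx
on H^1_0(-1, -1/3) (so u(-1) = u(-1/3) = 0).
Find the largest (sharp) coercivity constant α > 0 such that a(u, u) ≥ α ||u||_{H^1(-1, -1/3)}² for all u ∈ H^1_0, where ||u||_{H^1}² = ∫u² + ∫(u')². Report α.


α = (-668 + 81*π^2)/(9*(4 + 9*π^2))

Coercivity of a(·,·) on H^1_0(-1, -1/3) means a(u, u) ≥ α ||u||_{H^1}² for every u ∈ H^1_0.
The interval has length L = 2/3, and Poincaré/coercivity depend only on L. Here a(u, u) = ∫(u')² + (-167/9)·∫u².
Here c = -167/9 < 0 with |c| < (π/L)² = 9*π^2/4, so coercivity still holds. The condition a(u,u) ≥ α||u||_{H^1}² reads (1−α)∫(u')² ≥ (α−c)∫u². Any admissible α is ≤ 1 (rapidly oscillating u have ∫u²/∫(u')² → 0), and α = 1 would force 0 ≥ (1−c)∫u², impossible since c < 1; so 1−α > 0. By the sharp Poincaré inequality on H^1_0 of an interval of length L, ∫(u')² ≥ (π/L)²∫u² with equality for the first sine mode sin(π(x−x₀)/L) (x₀ the left endpoint), so the inequality holds for all u iff (1−α)(π/L)² ≥ α − c, i.e. α ≤ ((π/L)² + c)/((π/L)² + 1) = (1 + c(L/π)²)/(1 + (L/π)²). (Direct route, valid since c ≤ 0: Poincaré gives c∫u² ≥ c(L/π)²∫(u')², so a(u,u) ≥ (1 + c(L/π)²)∫(u')², while ||u||_{H^1}² ≤ (1 + (L/π)²)∫(u')²; dividing yields the same α.) With (π/L)² = 9*π^2/4 and c = -167/9, the largest admissible constant is α = ((π/L)² + c)/((π/L)² + 1).
Simplifying, α = (-668 + 81*π^2)/(9*(4 + 9*π^2)).
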